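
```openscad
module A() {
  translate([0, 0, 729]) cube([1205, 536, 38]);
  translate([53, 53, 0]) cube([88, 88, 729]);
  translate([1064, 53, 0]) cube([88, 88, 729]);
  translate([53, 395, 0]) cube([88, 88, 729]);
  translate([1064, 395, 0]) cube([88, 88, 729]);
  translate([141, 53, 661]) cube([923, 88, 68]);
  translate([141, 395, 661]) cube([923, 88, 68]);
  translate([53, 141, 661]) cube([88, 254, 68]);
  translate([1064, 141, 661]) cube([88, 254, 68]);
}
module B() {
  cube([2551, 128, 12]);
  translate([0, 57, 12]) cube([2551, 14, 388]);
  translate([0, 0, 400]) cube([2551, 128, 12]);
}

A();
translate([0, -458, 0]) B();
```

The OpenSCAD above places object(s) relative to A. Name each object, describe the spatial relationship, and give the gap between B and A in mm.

A is a table. B is an I-beam. The I-beam is on the floor beside the table on its −y side. The gap between the I-beam and the table is 330 mm.

The I-beam's nearest face is 330 mm from the table's −y face.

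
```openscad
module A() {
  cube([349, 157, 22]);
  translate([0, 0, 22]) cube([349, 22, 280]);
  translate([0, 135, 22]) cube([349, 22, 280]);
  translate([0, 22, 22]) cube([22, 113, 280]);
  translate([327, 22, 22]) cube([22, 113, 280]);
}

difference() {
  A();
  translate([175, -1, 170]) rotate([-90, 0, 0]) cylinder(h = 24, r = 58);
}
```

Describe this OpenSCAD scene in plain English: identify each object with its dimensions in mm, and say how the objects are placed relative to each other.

A is an open storage box with external size 349×157×302 mm and wall thickness 22 mm (the base is also 22 mm thick). The base covers the whole footprint; the four walls stand on the base, with the y-facing walls full-width and the x-facing walls fitting between their inner faces.

The open box has a circular hole of radius 58 mm through its front wall, centred at (x = 175, z = 170).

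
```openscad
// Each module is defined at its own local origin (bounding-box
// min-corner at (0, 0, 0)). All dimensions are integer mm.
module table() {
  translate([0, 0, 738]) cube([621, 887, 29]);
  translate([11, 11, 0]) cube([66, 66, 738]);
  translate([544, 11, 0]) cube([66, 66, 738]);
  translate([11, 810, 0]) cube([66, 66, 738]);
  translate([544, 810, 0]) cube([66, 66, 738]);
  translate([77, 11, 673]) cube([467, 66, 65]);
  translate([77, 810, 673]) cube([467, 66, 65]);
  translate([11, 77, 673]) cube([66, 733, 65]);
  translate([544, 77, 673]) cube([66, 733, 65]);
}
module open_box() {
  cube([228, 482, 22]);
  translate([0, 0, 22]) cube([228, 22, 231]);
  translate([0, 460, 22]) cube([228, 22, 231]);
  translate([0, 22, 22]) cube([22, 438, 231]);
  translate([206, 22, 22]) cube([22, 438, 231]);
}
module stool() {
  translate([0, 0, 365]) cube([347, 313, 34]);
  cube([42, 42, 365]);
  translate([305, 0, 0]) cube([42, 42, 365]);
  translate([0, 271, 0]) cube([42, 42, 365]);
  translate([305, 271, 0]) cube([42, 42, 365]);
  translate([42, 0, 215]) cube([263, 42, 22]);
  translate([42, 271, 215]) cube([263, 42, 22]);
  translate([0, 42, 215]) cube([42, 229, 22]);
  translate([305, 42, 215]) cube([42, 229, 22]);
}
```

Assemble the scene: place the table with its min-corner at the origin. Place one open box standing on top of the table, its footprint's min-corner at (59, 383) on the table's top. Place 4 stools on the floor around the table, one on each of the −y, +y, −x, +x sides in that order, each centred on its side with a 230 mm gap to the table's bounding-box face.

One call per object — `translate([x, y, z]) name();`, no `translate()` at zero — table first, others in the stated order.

table();
translate([59, 383, 767]) open_box();
translate([137, -543, 0]) stool();
translate([137, 1117, 0]) stool();
translate([-577, 287, 0]) stool();
translate([851, 287, 0]) stool();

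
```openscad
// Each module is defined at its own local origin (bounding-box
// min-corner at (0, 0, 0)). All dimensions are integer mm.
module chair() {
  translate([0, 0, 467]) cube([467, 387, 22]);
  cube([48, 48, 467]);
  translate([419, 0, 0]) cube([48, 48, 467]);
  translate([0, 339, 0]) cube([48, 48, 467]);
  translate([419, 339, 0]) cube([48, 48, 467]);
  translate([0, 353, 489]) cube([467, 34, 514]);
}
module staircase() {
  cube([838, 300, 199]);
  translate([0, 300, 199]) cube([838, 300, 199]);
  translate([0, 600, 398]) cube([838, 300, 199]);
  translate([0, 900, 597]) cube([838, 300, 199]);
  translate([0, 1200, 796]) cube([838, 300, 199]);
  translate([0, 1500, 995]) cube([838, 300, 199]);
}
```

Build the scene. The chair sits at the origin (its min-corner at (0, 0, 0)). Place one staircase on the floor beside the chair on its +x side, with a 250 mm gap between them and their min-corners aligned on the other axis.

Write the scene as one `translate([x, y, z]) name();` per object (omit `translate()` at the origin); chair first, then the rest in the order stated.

chair();
translate([717, 0, 0]) staircase();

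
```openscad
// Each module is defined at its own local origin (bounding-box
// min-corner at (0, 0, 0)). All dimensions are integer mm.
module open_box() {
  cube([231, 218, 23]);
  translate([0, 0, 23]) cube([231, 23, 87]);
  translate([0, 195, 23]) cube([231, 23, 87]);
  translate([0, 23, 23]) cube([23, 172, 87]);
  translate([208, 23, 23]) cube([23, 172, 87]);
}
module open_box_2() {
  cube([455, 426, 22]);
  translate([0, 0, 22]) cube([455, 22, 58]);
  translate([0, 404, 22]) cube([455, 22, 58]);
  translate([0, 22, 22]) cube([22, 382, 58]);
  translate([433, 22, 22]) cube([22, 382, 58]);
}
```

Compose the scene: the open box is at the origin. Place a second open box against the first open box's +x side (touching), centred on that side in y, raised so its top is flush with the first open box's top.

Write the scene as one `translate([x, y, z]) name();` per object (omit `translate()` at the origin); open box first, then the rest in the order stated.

open_box();
translate([231, -104, 30]) open_box_2();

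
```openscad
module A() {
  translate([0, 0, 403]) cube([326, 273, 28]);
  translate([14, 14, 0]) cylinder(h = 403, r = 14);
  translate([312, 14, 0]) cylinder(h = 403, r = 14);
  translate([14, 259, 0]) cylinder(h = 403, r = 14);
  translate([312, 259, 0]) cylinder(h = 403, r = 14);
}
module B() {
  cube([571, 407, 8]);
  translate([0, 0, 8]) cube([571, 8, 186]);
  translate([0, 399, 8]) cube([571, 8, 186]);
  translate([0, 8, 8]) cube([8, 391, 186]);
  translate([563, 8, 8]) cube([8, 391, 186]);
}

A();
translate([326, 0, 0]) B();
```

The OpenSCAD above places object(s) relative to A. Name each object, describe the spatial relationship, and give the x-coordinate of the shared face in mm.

The stool's +x face and the open box's −x face are both at x = 326 mm.

A is a stool. B is an open box. The open box is against the stool's +x side, with their −y faces flush. The x-coordinate of the shared face is 326 mm.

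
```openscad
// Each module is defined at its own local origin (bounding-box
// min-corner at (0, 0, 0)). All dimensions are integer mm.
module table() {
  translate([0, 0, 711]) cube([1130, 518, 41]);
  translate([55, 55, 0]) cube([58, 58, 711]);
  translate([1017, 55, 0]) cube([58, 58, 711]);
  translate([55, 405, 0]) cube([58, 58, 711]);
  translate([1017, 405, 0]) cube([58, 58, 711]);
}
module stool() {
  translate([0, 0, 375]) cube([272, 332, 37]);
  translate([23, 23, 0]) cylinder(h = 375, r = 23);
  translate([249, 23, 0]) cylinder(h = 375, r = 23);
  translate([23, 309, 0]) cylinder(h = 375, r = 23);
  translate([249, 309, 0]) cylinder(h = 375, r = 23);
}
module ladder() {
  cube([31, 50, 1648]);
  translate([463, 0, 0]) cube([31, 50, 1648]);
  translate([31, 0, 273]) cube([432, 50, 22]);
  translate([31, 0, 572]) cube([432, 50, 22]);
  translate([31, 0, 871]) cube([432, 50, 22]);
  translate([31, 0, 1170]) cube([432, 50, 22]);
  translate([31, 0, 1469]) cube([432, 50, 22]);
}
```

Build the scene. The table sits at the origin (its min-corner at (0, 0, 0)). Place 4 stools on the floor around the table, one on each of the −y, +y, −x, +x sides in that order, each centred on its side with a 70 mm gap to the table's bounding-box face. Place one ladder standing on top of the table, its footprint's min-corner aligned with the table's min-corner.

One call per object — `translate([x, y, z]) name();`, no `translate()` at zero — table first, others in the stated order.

table();
translate([429, -402, 0]) stool();
translate([429, 588, 0]) stool();
translate([-342, 93, 0]) stool();
translate([1200, 93, 0]) stool();
translate([0, 0, 752]) ladder();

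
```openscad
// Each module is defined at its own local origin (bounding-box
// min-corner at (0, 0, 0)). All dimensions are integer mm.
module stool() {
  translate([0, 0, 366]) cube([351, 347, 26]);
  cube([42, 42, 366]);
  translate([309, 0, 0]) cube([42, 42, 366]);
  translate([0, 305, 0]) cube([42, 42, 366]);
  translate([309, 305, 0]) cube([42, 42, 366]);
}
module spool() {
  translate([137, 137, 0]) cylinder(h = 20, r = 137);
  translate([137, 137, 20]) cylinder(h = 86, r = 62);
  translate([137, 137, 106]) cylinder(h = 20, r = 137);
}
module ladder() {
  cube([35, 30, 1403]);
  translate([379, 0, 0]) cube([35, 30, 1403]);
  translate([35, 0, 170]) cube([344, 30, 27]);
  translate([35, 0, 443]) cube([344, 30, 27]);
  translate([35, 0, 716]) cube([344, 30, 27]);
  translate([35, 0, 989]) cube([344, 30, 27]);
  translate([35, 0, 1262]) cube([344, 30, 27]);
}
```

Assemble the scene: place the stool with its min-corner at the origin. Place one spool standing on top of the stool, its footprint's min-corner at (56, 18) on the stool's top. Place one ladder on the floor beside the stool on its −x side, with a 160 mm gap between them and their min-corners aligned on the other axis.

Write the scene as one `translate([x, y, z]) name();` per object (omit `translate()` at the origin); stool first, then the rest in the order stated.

stool();
translate([56, 18, 392]) spool();
translate([-574, 0, 0]) ladder();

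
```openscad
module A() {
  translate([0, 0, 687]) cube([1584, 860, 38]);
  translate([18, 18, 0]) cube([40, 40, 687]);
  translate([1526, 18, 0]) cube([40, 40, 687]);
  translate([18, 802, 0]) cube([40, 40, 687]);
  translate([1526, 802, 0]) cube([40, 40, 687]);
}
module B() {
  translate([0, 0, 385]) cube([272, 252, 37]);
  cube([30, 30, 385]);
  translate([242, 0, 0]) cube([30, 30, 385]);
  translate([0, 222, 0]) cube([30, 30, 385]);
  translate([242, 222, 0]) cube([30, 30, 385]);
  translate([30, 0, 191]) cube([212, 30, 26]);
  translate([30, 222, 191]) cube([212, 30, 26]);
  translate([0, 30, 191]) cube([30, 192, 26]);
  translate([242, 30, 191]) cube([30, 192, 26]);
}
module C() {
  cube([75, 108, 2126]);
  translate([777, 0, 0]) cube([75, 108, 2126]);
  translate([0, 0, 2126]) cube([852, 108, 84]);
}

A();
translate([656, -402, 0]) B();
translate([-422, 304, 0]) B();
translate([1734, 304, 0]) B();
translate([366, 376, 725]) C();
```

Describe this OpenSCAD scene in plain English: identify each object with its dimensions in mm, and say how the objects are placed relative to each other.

A is a table: top 1584 mm (x) × 860 mm (y), 38 mm thick, upper face at z = 725 mm, on four 40×40 mm square legs, each inset 18 mm from the nearest pair of top edges, running from z = 0 to the bottom of the top.

B is a simple wooden stool: a rectangular seat 272 mm (x) by 252 mm (y), 37 mm thick, top face at z = 422 mm, on four square legs, each 30×30 mm in cross-section. The legs rest on z = 0, each flush with a corner of the seat. Four stretchers, 30 mm wide and 26 mm tall, connect adjacent legs with their undersides at z = 191 mm, each running between the inner faces of the legs it joins and aligned with the legs' outer faces on the other axis.

C is a door frame. The clear opening is 702 mm wide and 2126 mm high. Two 75 mm wide jambs, 108 mm deep, stand either side of the opening from the floor to the top of the opening. A 84 mm thick head sits across the top of both jambs, spanning the full outside width of the frame.

Three stools sit around the table at the −y, −x, +x sides. The door frame is on top of the table, centred.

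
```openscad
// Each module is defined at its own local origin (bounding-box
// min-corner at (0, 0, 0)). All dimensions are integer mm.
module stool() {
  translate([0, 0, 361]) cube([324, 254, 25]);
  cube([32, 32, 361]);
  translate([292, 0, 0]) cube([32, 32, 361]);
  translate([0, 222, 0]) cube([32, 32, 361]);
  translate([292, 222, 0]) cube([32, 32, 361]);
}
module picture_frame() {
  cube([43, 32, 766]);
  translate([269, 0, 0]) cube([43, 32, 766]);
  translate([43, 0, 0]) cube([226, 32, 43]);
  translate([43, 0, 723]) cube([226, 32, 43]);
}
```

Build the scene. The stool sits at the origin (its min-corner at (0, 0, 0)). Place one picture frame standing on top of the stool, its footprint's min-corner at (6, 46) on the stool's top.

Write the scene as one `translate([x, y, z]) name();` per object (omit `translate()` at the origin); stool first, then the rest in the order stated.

stool();
translate([6, 46, 386]) picture_frame();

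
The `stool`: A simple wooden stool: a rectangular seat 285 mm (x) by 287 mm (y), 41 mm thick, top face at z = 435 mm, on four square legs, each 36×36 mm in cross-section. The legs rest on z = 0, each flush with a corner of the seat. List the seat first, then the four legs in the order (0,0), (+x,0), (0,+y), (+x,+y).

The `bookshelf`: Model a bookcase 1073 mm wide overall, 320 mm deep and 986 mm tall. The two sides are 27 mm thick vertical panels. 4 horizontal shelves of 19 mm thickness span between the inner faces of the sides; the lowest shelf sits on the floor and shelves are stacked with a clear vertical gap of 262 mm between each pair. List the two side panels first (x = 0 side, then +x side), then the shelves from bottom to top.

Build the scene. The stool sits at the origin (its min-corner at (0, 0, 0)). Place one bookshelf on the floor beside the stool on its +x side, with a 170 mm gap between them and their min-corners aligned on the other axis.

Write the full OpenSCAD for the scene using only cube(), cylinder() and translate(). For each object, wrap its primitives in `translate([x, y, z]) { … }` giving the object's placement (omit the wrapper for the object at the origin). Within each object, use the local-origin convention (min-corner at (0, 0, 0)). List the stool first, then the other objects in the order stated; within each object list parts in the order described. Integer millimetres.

translate([0, 0, 394]) cube([285, 287, 41]);
cube([36, 36, 394]);
translate([249, 0, 0]) cube([36, 36, 394]);
translate([0, 251, 0]) cube([36, 36, 394]);
translate([249, 251, 0]) cube([36, 36, 394]);
translate([455, 0, 0]) {
  cube([27, 320, 986]);
  translate([1046, 0, 0]) cube([27, 320, 986]);
  translate([27, 0, 0]) cube([1019, 320, 19]);
  translate([27, 0, 281]) cube([1019, 320, 19]);
  translate([27, 0, 562]) cube([1019, 320, 19]);
  translate([27, 0, 843]) cube([1019, 320, 19]);
}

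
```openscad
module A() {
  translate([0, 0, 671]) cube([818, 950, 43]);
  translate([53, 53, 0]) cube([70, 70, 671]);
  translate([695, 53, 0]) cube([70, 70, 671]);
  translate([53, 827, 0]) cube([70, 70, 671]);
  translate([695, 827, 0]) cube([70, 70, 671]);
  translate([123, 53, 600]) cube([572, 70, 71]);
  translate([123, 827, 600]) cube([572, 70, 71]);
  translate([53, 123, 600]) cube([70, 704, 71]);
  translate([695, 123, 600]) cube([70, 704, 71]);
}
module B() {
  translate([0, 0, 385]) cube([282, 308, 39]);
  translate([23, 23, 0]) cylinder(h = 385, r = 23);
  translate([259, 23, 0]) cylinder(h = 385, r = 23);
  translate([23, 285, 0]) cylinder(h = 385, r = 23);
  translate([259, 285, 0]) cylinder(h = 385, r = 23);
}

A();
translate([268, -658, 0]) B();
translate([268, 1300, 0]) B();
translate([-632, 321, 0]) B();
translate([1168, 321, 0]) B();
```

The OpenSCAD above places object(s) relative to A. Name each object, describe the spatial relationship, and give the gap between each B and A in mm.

Each stool's nearest face is 350 mm from the table's bounding box.

A is a table. B is a stool. Four stools sit around the table at the −y, +y, −x, +x sides. The gap between each stool and the table is 350 mm.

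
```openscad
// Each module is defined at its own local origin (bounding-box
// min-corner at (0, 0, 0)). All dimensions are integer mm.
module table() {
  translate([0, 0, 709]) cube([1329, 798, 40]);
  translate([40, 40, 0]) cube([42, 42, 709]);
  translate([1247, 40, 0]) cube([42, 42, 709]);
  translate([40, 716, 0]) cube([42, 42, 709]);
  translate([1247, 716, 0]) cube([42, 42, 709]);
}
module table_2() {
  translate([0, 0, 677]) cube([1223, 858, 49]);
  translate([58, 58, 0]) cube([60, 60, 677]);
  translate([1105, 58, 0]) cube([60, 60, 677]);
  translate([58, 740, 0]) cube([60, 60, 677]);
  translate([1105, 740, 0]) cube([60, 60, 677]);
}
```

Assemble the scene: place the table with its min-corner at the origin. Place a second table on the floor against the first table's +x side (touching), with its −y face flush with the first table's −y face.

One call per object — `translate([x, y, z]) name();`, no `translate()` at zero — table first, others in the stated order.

table();
translate([1329, 0, 0]) table_2();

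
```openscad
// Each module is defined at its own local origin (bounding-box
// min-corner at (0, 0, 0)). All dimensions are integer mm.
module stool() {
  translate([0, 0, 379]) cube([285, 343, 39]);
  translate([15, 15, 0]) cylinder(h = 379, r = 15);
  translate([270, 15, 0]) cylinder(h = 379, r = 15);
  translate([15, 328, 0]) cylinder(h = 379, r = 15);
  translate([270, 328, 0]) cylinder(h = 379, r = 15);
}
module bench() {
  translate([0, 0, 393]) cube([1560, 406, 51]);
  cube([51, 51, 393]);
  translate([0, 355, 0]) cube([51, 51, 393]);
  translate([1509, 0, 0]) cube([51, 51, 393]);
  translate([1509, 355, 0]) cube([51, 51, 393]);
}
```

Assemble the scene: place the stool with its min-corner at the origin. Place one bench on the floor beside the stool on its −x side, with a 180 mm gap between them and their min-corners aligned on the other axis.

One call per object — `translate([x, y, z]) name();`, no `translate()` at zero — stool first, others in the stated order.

stool();
translate([-1740, 0, 0]) bench();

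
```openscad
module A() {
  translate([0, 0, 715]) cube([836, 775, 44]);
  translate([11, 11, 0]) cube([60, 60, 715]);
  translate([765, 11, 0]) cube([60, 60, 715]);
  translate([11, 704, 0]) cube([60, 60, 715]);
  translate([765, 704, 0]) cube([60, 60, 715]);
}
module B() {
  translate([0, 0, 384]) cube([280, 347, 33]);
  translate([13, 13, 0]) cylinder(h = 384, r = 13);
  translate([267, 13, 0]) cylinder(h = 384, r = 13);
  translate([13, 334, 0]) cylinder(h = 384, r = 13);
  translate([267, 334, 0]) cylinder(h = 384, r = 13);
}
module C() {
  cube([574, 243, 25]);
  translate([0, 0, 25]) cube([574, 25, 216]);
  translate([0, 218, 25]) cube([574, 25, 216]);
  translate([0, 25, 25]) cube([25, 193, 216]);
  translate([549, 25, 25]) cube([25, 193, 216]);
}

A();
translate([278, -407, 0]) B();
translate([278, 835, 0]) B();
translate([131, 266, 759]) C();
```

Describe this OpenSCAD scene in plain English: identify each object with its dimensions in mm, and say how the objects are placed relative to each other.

A is a table with a 836×775 mm rectangular top, 44 mm thick, top surface at z = 759 mm, supported by four 60×60 mm square legs, each inset 11 mm from the nearest pair of top edges, running from the floor.

B is a four-legged stool. The seat is a 280×347×33 mm slab whose top surface is at z = 417 mm; four round legs, each 26 mm in diameter, run from the floor (z = 0) to the underside of the seat, each leg's axis is inset half a diameter from the nearest pair of seat edges (so the leg's bounding box is flush with the corner).

C is an open-topped rectangular box: outside dimensions 574×243×241 mm, with a uniform wall and base thickness of 25 mm. The base is a full 574×243 slab on the floor; four walls sit on top of the base. The front and back walls (the −y and +y sides) span the full width; the two side walls fit between them.

Two stools sit around the table at the −y, +y sides. The open box is on top of the table, centred.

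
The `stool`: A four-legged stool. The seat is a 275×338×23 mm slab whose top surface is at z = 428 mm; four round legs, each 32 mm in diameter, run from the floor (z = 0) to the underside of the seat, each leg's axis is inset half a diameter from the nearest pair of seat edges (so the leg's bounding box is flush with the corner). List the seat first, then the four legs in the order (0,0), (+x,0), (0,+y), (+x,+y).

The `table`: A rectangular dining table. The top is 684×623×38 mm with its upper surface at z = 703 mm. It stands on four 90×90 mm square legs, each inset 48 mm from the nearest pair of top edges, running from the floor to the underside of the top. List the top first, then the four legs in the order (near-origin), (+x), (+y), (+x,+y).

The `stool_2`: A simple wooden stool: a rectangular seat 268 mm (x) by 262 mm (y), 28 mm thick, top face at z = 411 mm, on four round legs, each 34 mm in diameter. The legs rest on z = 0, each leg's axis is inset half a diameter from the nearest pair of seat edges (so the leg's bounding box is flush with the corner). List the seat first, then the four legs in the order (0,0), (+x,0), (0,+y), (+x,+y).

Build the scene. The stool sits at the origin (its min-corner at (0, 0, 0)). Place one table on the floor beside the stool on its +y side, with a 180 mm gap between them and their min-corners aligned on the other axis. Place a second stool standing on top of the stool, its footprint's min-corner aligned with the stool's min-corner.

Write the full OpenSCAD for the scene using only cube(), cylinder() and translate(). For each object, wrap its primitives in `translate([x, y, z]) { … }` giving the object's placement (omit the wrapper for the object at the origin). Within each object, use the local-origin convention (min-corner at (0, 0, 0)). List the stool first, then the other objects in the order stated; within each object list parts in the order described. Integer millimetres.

translate([0, 0, 405]) cube([275, 338, 23]);
translate([16, 16, 0]) cylinder(h = 405, r = 16);
translate([259, 16, 0]) cylinder(h = 405, r = 16);
translate([16, 322, 0]) cylinder(h = 405, r = 16);
translate([259, 322, 0]) cylinder(h = 405, r = 16);
translate([0, 518, 0]) {
  translate([0, 0, 665]) cube([684, 623, 38]);
  translate([48, 48, 0]) cube([90, 90, 665]);
  translate([546, 48, 0]) cube([90, 90, 665]);
  translate([48, 485, 0]) cube([90, 90, 665]);
  translate([546, 485, 0]) cube([90, 90, 665]);
}
translate([0, 0, 428]) {
  translate([0, 0, 383]) cube([268, 262, 28]);
  translate([17, 17, 0]) cylinder(h = 383, r = 17);
  translate([251, 17, 0]) cylinder(h = 383, r = 17);
  translate([17, 245, 0]) cylinder(h = 383, r = 17);
  translate([251, 245, 0]) cylinder(h = 383, r = 17);
}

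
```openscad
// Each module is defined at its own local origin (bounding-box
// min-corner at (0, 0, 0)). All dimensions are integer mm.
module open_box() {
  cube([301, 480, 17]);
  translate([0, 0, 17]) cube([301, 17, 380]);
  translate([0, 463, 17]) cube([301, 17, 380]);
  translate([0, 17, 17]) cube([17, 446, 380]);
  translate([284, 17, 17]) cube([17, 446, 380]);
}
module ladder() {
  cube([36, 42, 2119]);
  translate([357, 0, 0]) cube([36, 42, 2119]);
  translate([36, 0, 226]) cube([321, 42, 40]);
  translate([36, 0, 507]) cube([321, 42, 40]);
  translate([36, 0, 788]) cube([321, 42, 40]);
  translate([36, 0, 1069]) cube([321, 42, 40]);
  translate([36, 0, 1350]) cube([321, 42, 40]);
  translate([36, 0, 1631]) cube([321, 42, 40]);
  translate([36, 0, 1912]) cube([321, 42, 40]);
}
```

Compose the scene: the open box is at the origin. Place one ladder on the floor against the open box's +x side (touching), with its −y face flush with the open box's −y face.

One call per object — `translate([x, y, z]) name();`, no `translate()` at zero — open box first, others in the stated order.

open_box();
translate([301, 0, 0]) ladder();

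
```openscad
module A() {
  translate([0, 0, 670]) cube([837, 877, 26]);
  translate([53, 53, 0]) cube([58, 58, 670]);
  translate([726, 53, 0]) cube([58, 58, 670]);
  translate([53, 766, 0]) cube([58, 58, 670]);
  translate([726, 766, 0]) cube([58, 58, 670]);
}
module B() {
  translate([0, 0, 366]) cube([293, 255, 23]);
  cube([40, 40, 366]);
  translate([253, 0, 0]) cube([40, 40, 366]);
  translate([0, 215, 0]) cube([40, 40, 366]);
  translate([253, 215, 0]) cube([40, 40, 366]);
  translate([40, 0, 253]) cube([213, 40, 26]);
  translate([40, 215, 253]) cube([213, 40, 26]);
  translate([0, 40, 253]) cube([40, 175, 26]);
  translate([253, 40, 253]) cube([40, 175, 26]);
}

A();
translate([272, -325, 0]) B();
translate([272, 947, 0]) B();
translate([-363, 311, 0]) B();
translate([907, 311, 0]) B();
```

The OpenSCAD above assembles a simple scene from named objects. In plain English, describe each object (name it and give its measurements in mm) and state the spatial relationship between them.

A is a table: top 837 mm (x) × 877 mm (y), 26 mm thick, upper face at z = 696 mm, on four 58×58 mm square legs, each inset 53 mm from the nearest pair of top edges, running from z = 0 to the bottom of the top.

B is a simple wooden stool: a rectangular seat 293 mm (x) by 255 mm (y), 23 mm thick, top face at z = 389 mm, on four square legs, each 40×40 mm in cross-section. The legs rest on z = 0, each flush with a corner of the seat. Four stretchers, 40 mm wide and 26 mm tall, connect adjacent legs with their undersides at z = 253 mm, each running between the inner faces of the legs it joins and aligned with the legs' outer faces on the other axis.

Four stools sit around the table at the −y, +y, −x, +x sides.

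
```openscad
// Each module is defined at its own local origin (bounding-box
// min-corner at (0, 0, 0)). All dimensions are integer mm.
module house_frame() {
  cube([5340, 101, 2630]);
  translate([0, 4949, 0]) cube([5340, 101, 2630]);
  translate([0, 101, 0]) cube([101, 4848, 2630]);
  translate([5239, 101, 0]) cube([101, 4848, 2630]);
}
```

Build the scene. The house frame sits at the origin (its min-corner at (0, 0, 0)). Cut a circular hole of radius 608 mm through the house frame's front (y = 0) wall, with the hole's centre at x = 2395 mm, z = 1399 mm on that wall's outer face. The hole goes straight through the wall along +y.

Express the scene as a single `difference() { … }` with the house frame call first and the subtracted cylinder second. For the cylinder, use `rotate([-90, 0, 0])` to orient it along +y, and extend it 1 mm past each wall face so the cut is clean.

difference() {
  house_frame();
  translate([2395, -1, 1399]) rotate([-90, 0, 0]) cylinder(h = 103, r = 608);
}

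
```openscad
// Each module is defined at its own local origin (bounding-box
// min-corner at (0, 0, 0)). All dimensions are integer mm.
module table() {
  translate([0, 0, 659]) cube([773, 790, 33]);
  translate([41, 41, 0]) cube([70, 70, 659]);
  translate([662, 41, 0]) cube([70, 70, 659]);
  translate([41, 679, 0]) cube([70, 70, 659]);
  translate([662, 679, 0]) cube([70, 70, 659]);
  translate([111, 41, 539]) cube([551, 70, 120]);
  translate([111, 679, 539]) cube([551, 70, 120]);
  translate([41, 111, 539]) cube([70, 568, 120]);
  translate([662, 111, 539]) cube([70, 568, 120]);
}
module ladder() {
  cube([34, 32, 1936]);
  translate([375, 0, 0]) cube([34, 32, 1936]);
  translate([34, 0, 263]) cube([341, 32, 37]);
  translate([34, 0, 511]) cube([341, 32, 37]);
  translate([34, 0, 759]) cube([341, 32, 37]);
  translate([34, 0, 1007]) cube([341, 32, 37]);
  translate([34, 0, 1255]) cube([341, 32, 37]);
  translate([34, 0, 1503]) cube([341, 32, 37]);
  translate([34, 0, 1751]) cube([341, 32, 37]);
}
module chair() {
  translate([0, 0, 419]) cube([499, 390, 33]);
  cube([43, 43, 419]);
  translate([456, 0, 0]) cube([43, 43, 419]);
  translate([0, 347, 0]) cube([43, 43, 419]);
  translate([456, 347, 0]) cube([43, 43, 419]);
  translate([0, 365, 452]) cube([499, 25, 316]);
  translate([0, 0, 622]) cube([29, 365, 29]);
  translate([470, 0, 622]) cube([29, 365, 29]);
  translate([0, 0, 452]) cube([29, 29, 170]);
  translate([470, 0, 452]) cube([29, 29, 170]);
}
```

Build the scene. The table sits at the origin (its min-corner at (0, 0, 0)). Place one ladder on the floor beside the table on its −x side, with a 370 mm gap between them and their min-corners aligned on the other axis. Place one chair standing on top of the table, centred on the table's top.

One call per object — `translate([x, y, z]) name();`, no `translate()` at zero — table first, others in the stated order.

table();
translate([-779, 0, 0]) ladder();
translate([137, 200, 692]) chair();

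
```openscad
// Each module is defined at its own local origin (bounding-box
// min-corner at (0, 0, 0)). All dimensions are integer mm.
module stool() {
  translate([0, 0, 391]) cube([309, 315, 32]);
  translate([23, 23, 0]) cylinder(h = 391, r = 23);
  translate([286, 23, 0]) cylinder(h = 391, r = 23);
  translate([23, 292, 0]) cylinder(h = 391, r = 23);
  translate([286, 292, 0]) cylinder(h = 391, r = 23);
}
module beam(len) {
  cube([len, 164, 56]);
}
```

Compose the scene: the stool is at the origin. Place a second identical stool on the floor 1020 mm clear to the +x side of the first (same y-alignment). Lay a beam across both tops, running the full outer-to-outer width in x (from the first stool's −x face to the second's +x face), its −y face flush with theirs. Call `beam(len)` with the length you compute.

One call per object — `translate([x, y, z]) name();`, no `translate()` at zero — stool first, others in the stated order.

stool();
translate([1329, 0, 0]) stool();
translate([0, 0, 423]) beam(1638);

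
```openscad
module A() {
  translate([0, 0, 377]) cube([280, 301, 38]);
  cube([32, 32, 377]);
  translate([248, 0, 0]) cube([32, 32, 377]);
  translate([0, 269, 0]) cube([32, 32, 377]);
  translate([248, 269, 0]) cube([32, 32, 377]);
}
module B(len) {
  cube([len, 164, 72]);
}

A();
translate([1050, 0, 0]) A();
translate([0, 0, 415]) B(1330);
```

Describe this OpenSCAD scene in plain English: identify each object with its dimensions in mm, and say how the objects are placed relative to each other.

A is a four-legged stool. The seat is 280×301 mm, 38 mm thick, top at z = 415 mm. It stands on four square legs, each 32×32 mm in cross-section, from z = 0 to the seat underside, each flush with a corner of the seat.

B is a rectangular beam 1330 mm long (x), 164 mm deep (y), 72 mm thick (z).

The beam spans the tops of two stools placed 770 mm apart, resting at z = 415 mm.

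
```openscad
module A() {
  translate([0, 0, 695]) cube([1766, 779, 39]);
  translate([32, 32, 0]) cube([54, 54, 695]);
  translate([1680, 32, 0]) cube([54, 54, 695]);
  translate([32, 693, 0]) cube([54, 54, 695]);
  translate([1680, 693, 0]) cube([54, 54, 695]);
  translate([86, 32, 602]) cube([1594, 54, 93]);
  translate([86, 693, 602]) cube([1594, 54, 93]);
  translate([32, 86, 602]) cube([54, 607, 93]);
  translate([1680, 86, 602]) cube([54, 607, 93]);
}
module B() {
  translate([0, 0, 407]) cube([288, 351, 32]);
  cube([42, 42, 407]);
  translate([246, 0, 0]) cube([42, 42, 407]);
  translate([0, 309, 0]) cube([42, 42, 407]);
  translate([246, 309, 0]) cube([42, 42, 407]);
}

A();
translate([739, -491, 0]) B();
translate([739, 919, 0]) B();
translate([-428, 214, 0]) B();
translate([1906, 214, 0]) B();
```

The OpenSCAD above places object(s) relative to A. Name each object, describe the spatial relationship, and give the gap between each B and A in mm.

Each stool's nearest face is 140 mm from the table's bounding box.

A is a table. B is a stool. Four stools sit around the table at the −y, +y, −x, +x sides. The gap between each stool and the table is 140 mm.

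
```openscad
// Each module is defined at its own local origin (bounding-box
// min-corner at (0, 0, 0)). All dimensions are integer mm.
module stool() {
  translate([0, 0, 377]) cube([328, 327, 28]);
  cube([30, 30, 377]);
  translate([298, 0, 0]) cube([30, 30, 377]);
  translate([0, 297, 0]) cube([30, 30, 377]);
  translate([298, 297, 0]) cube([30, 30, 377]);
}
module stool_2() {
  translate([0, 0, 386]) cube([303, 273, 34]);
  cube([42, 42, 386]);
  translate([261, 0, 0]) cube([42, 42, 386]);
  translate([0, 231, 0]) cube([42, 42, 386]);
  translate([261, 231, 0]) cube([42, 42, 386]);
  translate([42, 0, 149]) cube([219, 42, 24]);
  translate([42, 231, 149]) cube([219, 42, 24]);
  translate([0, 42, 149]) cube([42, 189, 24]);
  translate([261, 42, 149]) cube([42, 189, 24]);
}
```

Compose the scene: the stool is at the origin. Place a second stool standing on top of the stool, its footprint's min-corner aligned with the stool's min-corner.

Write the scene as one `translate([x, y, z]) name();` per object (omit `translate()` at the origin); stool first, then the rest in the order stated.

stool();
translate([0, 0, 405]) stool_2();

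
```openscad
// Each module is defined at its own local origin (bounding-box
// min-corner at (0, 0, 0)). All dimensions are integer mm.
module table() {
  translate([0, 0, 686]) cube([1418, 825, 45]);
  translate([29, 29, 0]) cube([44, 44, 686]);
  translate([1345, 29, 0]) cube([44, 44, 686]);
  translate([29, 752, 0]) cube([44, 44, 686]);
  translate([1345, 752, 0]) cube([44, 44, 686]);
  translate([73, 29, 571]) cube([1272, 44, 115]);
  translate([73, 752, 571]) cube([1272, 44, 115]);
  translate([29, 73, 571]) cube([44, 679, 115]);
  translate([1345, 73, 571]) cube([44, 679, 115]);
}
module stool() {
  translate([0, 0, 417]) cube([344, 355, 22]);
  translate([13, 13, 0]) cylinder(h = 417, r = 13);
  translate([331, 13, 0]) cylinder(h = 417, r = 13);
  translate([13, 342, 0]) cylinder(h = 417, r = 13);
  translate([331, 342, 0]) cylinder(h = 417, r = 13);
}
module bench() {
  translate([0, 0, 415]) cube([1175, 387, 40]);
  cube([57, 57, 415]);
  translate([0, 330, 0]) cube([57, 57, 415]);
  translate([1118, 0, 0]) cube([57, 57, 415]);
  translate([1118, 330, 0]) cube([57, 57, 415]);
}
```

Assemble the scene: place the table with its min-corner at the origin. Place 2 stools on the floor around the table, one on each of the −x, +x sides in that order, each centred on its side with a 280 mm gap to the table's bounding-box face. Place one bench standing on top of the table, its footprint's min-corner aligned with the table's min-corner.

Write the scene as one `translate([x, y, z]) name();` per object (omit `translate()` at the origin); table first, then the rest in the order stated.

table();
translate([-624, 235, 0]) stool();
translate([1698, 235, 0]) stool();
translate([0, 0, 731]) bench();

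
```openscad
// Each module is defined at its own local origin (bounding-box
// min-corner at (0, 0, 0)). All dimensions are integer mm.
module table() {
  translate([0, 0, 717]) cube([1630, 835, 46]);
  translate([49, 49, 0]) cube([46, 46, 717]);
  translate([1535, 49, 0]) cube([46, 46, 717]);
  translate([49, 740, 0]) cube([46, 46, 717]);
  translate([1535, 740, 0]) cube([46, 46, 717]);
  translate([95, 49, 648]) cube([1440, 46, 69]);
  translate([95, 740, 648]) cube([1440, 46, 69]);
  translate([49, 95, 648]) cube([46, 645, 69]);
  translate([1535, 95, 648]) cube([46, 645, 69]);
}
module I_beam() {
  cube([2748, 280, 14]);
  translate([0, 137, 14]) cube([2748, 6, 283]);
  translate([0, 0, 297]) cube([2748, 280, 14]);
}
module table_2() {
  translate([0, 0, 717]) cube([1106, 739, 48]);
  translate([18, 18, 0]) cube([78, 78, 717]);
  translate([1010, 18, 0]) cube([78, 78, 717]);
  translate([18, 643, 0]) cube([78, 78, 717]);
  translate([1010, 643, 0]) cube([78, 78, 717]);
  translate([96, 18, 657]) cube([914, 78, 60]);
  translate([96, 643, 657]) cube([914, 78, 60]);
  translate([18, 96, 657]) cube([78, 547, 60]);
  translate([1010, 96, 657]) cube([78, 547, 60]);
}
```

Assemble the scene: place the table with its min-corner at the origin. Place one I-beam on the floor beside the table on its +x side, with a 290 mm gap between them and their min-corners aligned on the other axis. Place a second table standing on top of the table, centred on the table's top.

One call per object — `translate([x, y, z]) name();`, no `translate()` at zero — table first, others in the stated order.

table();
translate([1920, 0, 0]) I_beam();
translate([262, 48, 763]) table_2();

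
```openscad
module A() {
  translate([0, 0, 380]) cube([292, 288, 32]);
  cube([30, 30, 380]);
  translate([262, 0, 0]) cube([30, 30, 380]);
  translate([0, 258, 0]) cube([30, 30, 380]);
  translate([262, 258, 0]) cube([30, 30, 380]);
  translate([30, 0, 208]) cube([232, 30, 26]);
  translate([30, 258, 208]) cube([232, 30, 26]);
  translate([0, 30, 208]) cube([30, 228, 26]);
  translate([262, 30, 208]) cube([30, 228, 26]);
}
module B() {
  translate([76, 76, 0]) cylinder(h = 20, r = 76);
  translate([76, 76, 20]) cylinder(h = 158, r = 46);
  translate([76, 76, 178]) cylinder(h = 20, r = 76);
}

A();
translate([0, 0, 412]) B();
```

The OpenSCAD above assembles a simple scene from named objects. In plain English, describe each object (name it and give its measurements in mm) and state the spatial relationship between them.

A is a four-legged stool. The seat is a 292×288×32 mm slab whose top surface is at z = 412 mm; four square legs, each 30×30 mm in cross-section, run from the floor (z = 0) to the underside of the seat, each flush with a corner of the seat. Four stretchers, 30 mm wide and 26 mm tall, connect adjacent legs with their undersides at z = 208 mm, each running between the inner faces of the legs it joins and aligned with the legs' outer faces on the other axis.

B is a spool: two coaxial disc flanges of radius 76 mm and thickness 20 mm, joined by a core cylinder of radius 46 mm and height 158 mm. The lower flange rests on z = 0 and the three cylinders share a vertical axis.

The spool is on top of the stool.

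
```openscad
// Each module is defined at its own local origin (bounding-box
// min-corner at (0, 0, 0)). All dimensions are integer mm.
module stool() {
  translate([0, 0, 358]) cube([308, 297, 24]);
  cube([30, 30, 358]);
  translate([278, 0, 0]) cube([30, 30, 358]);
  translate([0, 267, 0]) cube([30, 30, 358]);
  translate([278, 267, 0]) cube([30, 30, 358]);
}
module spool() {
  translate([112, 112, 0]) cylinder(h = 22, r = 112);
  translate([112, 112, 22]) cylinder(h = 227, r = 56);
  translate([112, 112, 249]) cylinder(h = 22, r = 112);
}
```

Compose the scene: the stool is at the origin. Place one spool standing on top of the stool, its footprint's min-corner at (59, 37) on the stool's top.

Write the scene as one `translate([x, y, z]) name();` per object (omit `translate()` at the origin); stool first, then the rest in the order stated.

stool();
translate([59, 37, 382]) spool();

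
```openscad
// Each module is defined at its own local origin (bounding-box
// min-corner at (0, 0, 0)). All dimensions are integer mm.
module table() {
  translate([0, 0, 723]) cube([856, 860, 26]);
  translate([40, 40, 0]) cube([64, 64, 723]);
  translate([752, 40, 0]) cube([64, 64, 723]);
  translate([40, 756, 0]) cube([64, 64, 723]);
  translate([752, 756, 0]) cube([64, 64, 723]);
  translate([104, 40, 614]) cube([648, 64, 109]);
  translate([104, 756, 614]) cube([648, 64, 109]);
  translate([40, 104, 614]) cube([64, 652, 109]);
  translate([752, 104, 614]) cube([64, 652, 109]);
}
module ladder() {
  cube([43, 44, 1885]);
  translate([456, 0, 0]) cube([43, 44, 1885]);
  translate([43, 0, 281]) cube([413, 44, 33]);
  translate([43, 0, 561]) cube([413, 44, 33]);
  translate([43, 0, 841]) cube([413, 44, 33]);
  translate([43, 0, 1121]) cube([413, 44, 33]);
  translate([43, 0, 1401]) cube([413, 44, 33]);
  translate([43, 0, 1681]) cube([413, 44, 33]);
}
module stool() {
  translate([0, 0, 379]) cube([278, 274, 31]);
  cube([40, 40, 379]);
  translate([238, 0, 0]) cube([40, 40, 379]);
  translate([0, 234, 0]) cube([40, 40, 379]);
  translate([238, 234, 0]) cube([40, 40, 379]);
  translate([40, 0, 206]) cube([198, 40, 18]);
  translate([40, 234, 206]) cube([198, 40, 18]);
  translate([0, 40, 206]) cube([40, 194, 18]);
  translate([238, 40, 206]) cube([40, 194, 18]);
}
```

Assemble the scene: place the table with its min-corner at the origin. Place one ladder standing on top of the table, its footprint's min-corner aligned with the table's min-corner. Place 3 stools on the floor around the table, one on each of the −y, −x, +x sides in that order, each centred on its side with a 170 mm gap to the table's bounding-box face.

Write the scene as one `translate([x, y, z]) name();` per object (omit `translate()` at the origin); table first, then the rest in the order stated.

table();
translate([0, 0, 749]) ladder();
translate([289, -444, 0]) stool();
translate([-448, 293, 0]) stool();
translate([1026, 293, 0]) stool();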